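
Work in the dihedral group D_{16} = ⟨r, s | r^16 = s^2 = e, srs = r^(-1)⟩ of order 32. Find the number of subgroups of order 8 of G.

5

|G| = 32 and 8 | 32, so subgroups of order 8 are possible by Lagrange.
The subgroups of order 8 are: {e, r^2, r^4, r^6, r^8, r^10, r^12, r^14}; {e, r^4, r^8, r^12, r^2s, r^6s, r^10s, r^14s}; {e, r^4, r^8, r^12, r^3s, r^7s, r^11s, r^15s}; {e, r^4, r^8, r^12, s, r^4s, r^8s, r^12s}; … (5 in all).
So G has 5 subgroups of order 8.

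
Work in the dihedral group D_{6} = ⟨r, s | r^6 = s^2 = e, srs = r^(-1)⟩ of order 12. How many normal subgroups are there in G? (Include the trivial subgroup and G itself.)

7

G has 16 subgroups. Checking conjugation-invariance by order — order 1: 1/1 normal; order 2: 1/7 normal; order 3: 1/1 normal; order 4: 0/3 normal; order 6: 3/3 normal; order 12: 1/1 normal.
Total normal subgroups: 7.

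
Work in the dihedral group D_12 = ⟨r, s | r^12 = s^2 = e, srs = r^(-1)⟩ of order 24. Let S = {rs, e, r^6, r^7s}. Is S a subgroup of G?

|S| = 4 divides |G| = 24, consistent with Lagrange.
S contains the identity, every element's inverse is in S, and S is closed under ·: it is a subgroup.

Yes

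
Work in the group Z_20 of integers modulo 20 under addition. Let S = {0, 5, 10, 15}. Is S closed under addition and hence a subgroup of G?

|S| = 4 divides |G| = 20, consistent with Lagrange.
S contains the identity, every element's inverse is in S, and S is closed under +: it is a subgroup.
In fact S = ⟨5⟩.

Yes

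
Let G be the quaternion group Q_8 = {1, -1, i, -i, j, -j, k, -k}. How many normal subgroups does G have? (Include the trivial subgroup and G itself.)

6

G has 6 subgroups. Checking conjugation-invariance by order — order 1: 1/1 normal; order 2: 1/1 normal; order 4: 3/3 normal; order 8: 1/1 normal.
Total normal subgroups: 6.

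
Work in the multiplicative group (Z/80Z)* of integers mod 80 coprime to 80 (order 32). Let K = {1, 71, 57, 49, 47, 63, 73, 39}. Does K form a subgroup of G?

|K| = 8 divides |G| = 32, consistent with Lagrange.
K contains the identity, every element's inverse is in K, and K is closed under ·: it is a subgroup.

Yes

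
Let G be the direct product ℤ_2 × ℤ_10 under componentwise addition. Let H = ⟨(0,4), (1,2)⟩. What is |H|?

10

|⟨(0,4)⟩| = 5 and |⟨(1,2)⟩| = 10, so |H| is a multiple of lcm(5, 10) = 10 and divides |G| = 20.
Closing under the operation: H = {(0,0), (0,2), (0,4), (0,6), (0,8), (1,0), (1,2), (1,4), (1,6), (1,8)}, so |H| = 10.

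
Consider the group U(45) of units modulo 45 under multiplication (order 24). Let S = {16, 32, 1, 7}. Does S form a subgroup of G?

16 ∈ S but its inverse 31 ∉ S, so S is not a subgroup.

No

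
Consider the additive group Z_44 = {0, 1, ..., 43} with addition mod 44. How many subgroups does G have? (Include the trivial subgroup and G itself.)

Subgroups of the cyclic group Z_44 correspond bijectively to divisors of 44.
Divisors of 44: 1, 2, 4, 11, 22, 44.
So Z_44 has 6 subgroups.

6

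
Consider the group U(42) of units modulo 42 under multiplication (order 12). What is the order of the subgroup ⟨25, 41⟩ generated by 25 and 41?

|⟨25⟩| = 3 and |⟨41⟩| = 2, so |H| is a multiple of lcm(3, 2) = 6 and divides |G| = 12.
Closing under the operation: H = {1, 5, 17, 25, 37, 41}, so |H| = 6.

6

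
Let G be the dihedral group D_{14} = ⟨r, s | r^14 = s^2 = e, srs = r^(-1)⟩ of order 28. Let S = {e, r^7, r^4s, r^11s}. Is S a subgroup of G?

|S| = 4 divides |G| = 28, consistent with Lagrange.
S contains the identity, every element's inverse is in S, and S is closed under ·: it is a subgroup.

Yes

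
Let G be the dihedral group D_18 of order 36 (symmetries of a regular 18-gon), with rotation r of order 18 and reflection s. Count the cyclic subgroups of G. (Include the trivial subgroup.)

Each element a generates a cyclic subgroup ⟨a⟩; distinct elements may generate the same one (a cyclic group of order d has φ(d) generators).
Cyclic subgroups by order — order 1: 1; order 2: 19; order 3: 1; order 6: 1; order 9: 1; order 18: 1.
Total: 24.

24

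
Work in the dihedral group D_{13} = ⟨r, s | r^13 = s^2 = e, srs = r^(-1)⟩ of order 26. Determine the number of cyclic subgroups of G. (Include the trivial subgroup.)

15

Each element a generates a cyclic subgroup ⟨a⟩; distinct elements may generate the same one (a cyclic group of order d has φ(d) generators).
Cyclic subgroups by order — order 1: 1; order 2: 13; order 13: 1.
Total: 15.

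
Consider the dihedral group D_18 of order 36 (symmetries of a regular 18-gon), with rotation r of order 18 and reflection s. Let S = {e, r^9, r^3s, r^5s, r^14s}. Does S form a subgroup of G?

No

|S| = 5 does not divide |G| = 36, so by Lagrange S is not a subgroup.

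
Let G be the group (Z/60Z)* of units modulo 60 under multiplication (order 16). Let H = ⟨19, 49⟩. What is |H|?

4

|⟨19⟩| = 2 and |⟨49⟩| = 2, so |H| is a multiple of lcm(2, 2) = 2 and divides |G| = 16.
Closing under the operation: H = {1, 19, 31, 49}, so |H| = 4.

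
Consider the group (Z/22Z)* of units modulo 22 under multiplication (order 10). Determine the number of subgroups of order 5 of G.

1

|G| = 10 and 5 | 10, so subgroups of order 5 are possible by Lagrange.
The subgroups of order 5 are: {1, 3, 5, 9, 15}.
So G has 1 subgroup of order 5.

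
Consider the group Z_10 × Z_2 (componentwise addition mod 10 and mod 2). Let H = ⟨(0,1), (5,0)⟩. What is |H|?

|⟨(0,1)⟩| = 2 and |⟨(5,0)⟩| = 2, so |H| is a multiple of lcm(2, 2) = 2 and divides |G| = 20.
Closing under the operation: H = {(0,0), (0,1), (5,0), (5,1)}, so |H| = 4.

4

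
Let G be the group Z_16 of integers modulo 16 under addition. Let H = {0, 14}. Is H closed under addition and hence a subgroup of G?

14 ∈ H but its inverse 2 ∉ H, so H is not a subgroup.

No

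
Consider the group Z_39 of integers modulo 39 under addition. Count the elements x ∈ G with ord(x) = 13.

In a cyclic group of order 39, the number of elements of order d (for d | 39) is φ(d).
φ(13) = 12.

12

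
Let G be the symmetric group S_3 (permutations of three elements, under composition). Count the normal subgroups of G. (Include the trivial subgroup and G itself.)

3

G has 6 subgroups. Checking conjugation-invariance by order — order 1: 1/1 normal; order 2: 0/3 normal; order 3: 1/1 normal; order 6: 1/1 normal.
Total normal subgroups: 3.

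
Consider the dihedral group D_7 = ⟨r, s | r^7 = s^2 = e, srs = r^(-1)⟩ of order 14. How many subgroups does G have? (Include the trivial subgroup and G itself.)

|G| = 14, so by Lagrange every subgroup order divides 14. Divisors: 1, 2, 7, 14.
Subgroups by order — order 1: 1; order 2: 7; order 7: 1; order 14: 1.
Total: 1 + 7 + 1 + 1 = 10.

10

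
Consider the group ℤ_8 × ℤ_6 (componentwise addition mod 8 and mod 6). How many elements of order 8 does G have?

8

An element (a,b) has order lcm(ord(a), ord(b)); count pairs with lcm equal to 8.
Enumerating gives 8 such elements.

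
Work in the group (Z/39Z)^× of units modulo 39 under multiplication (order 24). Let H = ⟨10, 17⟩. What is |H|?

12

|⟨10⟩| = 6 and |⟨17⟩| = 6, so |H| is a multiple of lcm(6, 6) = 6 and divides |G| = 24.
Closing under the operation: H = {1, 4, 10, 14, 16, 17, 22, 23, 25, 29, 35, 38}, so |H| = 12.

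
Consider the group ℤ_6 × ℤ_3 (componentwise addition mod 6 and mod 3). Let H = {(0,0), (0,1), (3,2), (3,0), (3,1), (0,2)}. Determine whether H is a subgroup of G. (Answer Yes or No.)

Yes

|H| = 6 divides |G| = 18, consistent with Lagrange.
H contains the identity, every element's inverse is in H, and H is closed under +: it is a subgroup.
In fact H = ⟨(3,1)⟩.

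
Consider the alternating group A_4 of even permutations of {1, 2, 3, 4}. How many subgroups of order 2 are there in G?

3

|G| = 12 and 2 | 12, so subgroups of order 2 are possible by Lagrange.
The subgroups of order 2 are: {e, (1 2)(3 4)}; {e, (1 3)(2 4)}; {e, (1 4)(2 3)}.
So G has 3 subgroups of order 2.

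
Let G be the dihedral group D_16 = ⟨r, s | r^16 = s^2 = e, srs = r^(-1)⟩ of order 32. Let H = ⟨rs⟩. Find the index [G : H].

|⟨rs⟩| = 2 and |G| = 32.
By Lagrange, [G : H] = |G|/|H| = 32/2 = 16.

16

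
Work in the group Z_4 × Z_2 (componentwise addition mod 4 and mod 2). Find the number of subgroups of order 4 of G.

|G| = 8 and 4 | 8, so subgroups of order 4 are possible by Lagrange.
The subgroups of order 4 are: {(0,0), (0,1), (2,0), (2,1)}; {(0,0), (1,0), (2,0), (3,0)}; {(0,0), (1,1), (2,0), (3,1)}.
So G has 3 subgroups of order 4.

3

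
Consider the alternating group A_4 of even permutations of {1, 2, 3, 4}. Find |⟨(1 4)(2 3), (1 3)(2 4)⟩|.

4

|⟨(1 4)(2 3)⟩| = 2 and |⟨(1 3)(2 4)⟩| = 2, so |H| is a multiple of lcm(2, 2) = 2 and divides |G| = 12.
Closing under the operation: H = {e, (1 2)(3 4), (1 3)(2 4), (1 4)(2 3)}, so |H| = 4.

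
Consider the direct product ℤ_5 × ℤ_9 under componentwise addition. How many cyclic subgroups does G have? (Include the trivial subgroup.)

6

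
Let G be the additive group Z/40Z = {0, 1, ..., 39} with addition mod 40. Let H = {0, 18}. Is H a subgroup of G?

No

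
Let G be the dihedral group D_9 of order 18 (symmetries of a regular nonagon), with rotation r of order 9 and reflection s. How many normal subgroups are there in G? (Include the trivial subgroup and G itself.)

G has 16 subgroups. Checking conjugation-invariance by order — order 1: 1/1 normal; order 2: 0/9 normal; order 3: 1/1 normal; order 6: 0/3 normal; order 9: 1/1 normal; order 18: 1/1 normal.
Total normal subgroups: 4.

4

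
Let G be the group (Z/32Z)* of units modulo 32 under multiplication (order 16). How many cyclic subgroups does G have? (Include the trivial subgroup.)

8

A cyclic subgroup of order d is generated by each of its φ(d) elements of order d, so the cyclic subgroups of order d number (#elements of order d)/φ(d).
Cyclic subgroups by order — order 1: 1; order 2: 3; order 4: 2; order 8: 2.
Total: 8.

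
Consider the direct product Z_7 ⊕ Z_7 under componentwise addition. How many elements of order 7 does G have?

An element (a,b) has order lcm(ord(a), ord(b)); count pairs with lcm equal to 7.
Enumerating gives 48 such elements.

48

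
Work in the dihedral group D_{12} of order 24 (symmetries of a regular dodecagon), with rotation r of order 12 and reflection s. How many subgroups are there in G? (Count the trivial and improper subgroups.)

|G| = 24, so by Lagrange every subgroup order divides 24. Divisors: 1, 2, 3, 4, 6, 8, 12, 24.
Subgroups by order — order 1: 1; order 2: 13; order 3: 1; order 4: 7; order 6: 5; order 8: 3; order 12: 3; order 24: 1.
Total: 1 + 13 + 1 + 7 + 5 + 3 + 3 + 1 = 34.

34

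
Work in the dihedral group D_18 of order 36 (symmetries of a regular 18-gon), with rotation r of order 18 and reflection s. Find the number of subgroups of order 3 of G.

1

|G| = 36 and 3 | 36, so subgroups of order 3 are possible by Lagrange.
The subgroups of order 3 are: {e, r^6, r^12}.
So G has 1 subgroup of order 3.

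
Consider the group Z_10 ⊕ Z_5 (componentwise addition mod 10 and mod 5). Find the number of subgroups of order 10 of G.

6

|G| = 50 and 10 | 50, so subgroups of order 10 are possible by Lagrange.
The subgroups of order 10 are: {(0,0), (0,1), (0,2), (0,3), (0,4), (5,0), (5,1), (5,2), (5,3), (5,4)}; {(0,0), (1,0), (2,0), (3,0), (4,0), (5,0), (6,0), (7,0), (8,0), (9,0)}; {(0,0), (1,1), (2,2), (3,3), (4,4), (5,0), (6,1), (7,2), (8,3), (9,4)}; {(0,0), (1,2), (2,4), (3,1), (4,3), (5,0), (6,2), (7,4), (8,1), (9,3)}; … (6 in all).
So G has 6 subgroups of order 10.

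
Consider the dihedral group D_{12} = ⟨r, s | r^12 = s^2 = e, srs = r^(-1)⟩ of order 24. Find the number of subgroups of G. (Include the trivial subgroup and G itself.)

|G| = 24, so by Lagrange every subgroup order divides 24. Divisors: 1, 2, 3, 4, 6, 8, 12, 24.
Subgroups by order — order 1: 1; order 2: 13; order 3: 1; order 4: 7; order 6: 5; order 8: 3; order 12: 3; order 24: 1.
Total: 1 + 13 + 1 + 7 + 5 + 3 + 3 + 1 = 34.

34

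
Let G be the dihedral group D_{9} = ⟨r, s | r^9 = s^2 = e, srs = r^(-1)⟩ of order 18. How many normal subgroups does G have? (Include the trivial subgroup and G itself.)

G has 16 subgroups. Checking conjugation-invariance by order — order 1: 1/1 normal; order 2: 0/9 normal; order 3: 1/1 normal; order 6: 0/3 normal; order 9: 1/1 normal; order 18: 1/1 normal.
Total normal subgroups: 4.

4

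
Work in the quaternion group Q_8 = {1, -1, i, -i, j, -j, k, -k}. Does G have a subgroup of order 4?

Yes

4 | 8. A subgroup of order 4 is {1, -1, i, -i}.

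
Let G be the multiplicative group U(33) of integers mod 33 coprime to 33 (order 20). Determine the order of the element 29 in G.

Compute successive powers of 29 mod 33: 29, 16, 2, 25, 32, 4, 17, 31, …; 29^10 ≡ 1 (mod 33).
So |⟨29⟩| = 10.

10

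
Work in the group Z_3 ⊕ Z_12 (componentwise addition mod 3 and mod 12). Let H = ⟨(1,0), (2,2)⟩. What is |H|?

18

|⟨(1,0)⟩| = 3 and |⟨(2,2)⟩| = 6, so |H| is a multiple of lcm(3, 6) = 6 and divides |G| = 36.
Closing under the operation: H = {(0,0), (0,2), (0,4), (0,6), (0,8), (0,10), (1,0), (1,2), (1,4), (1,6), (1,8), (1,10), (2,0), (2,2), (2,4), (2,6), (2,8), (2,10)}, so |H| = 18.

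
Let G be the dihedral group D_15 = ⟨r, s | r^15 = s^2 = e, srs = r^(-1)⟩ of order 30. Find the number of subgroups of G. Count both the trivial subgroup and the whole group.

28

|G| = 30, so by Lagrange every subgroup order divides 30. Divisors: 1, 2, 3, 5, 6, 10, 15, 30.
Subgroups by order — order 1: 1; order 2: 15; order 3: 1; order 5: 1; order 6: 5; order 10: 3; order 15: 1; order 30: 1.
Total: 1 + 15 + 1 + 1 + 5 + 3 + 1 + 1 = 28.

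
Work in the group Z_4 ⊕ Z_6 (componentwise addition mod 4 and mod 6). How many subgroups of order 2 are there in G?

3

|G| = 24 and 2 | 24, so subgroups of order 2 are possible by Lagrange.
The subgroups of order 2 are: {(0,0), (0,3)}; {(0,0), (2,0)}; {(0,0), (2,3)}.
So G has 3 subgroups of order 2.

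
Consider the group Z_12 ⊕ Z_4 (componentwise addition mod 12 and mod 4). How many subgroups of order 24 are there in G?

|G| = 48 and 24 | 48, so subgroups of order 24 are possible by Lagrange.
The subgroups of order 24 are: {(0,0), (0,1), (0,2), (0,3), (2,0), (2,1), (2,2), (2,3), (4,0), (4,1), (4,2), (4,3), (6,0), (6,1), (6,2), (6,3), (8,0), (8,1), (8,2), (8,3), (10,0), (10,1), (10,2), (10,3)}; {(0,0), (0,2), (1,0), (1,2), (2,0), (2,2), (3,0), (3,2), (4,0), (4,2), (5,0), (5,2), (6,0), (6,2), (7,0), (7,2), (8,0), (8,2), (9,0), (9,2), (10,0), (10,2), (11,0), (11,2)}; {(0,0), (0,2), (1,1), (1,3), (2,0), (2,2), (3,1), (3,3), (4,0), (4,2), (5,1), (5,3), (6,0), (6,2), (7,1), (7,3), (8,0), (8,2), (9,1), (9,3), (10,0), (10,2), (11,1), (11,3)}.
So G has 3 subgroups of order 24.

3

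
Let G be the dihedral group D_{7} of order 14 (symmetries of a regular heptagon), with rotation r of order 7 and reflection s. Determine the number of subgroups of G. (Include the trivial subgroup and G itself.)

10

|G| = 14, so by Lagrange every subgroup order divides 14. Divisors: 1, 2, 7, 14.
Subgroups by order — order 1: 1; order 2: 7; order 7: 1; order 14: 1.
Total: 1 + 7 + 1 + 1 = 10.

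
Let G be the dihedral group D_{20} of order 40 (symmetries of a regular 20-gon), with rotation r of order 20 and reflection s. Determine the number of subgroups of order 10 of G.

5

|G| = 40 and 10 | 40, so subgroups of order 10 are possible by Lagrange.
The subgroups of order 10 are: {e, r^2, r^4, r^6, r^8, r^10, r^12, r^14, r^16, r^18}; {e, r^4, r^8, r^12, r^16, r^2s, r^6s, r^10s, r^14s, r^18s}; {e, r^4, r^8, r^12, r^16, r^3s, r^7s, r^11s, r^15s, r^19s}; {e, r^4, r^8, r^12, r^16, s, r^4s, r^8s, r^12s, r^16s}; … (5 in all).
So G has 5 subgroups of order 10.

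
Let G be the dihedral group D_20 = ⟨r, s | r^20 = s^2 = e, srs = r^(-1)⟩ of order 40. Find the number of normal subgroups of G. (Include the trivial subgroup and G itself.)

G has 48 subgroups. Checking conjugation-invariance by order — order 1: 1/1 normal; order 2: 1/21 normal; order 4: 1/11 normal; order 5: 1/1 normal; order 8: 0/5 normal; order 10: 1/5 normal; order 20: 3/3 normal; order 40: 1/1 normal.
Total normal subgroups: 9.

9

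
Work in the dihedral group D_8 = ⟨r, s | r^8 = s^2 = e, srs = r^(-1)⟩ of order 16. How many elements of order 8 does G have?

The elements of order 8 are: r, r^3, r^5, r^7.
That's 4.

4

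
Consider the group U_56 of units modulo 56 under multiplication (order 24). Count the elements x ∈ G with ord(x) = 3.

2

The elements of order 3 are: 9, 25.
That's 2.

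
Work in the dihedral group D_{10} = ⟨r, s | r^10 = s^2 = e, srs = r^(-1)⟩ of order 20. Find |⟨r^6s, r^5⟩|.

4

|⟨r^6s⟩| = 2 and |⟨r^5⟩| = 2, so |H| is a multiple of lcm(2, 2) = 2 and divides |G| = 20.
Closing under the operation: H = {e, r^5, rs, r^6s}, so |H| = 4.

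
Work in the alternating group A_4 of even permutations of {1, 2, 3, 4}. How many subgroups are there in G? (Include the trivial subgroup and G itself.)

|G| = 12, so by Lagrange every subgroup order divides 12. Divisors: 1, 2, 3, 4, 6, 12.
Subgroups by order — order 1: 1; order 2: 3; order 3: 4; order 4: 1; order 6: 0; order 12: 1.
Total: 1 + 3 + 4 + 1 + 0 + 1 = 10.

10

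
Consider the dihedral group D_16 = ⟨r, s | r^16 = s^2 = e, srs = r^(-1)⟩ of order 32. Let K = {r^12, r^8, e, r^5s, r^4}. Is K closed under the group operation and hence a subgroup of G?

|K| = 5 does not divide |G| = 32, so by Lagrange K is not a subgroup.

No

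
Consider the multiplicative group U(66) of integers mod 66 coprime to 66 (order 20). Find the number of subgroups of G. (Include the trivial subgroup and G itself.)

|G| = 20, so by Lagrange every subgroup order divides 20. Divisors: 1, 2, 4, 5, 10, 20.
Subgroups by order — order 1: 1; order 2: 3; order 4: 1; order 5: 1; order 10: 3; order 20: 1.
Total: 1 + 3 + 1 + 1 + 3 + 1 = 10.

10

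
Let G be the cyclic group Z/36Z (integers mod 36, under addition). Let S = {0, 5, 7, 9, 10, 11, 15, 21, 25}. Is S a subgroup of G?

5 ∈ S but its inverse 31 ∉ S, so S is not a subgroup.

No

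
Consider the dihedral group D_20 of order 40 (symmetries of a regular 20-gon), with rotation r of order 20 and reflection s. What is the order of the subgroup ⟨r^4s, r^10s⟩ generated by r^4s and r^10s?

|⟨r^4s⟩| = 2 and |⟨r^10s⟩| = 2, so |H| is a multiple of lcm(2, 2) = 2 and divides |G| = 40.
Closing under the operation: H = {e, r^2, r^4, r^6, r^8, r^10, r^12, r^14, r^16, r^18, s, r^2s, r^4s, r^6s, r^8s, r^10s, r^12s, r^14s, r^16s, r^18s}, so |H| = 20.

20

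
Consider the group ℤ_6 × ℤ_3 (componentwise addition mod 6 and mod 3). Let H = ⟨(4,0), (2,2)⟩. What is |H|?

9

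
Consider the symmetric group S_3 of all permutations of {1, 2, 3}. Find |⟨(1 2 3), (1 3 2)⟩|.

3

|⟨(1 2 3)⟩| = 3 and |⟨(1 3 2)⟩| = 3, so |H| is a multiple of lcm(3, 3) = 3 and divides |G| = 6.
Closing under the operation: H = {e, (1 2 3), (1 3 2)}, so |H| = 3.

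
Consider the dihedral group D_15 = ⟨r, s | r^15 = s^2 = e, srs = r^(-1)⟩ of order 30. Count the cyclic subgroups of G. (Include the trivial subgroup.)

19

A cyclic subgroup of order d is generated by each of its φ(d) elements of order d, so the cyclic subgroups of order d number (#elements of order d)/φ(d).
Cyclic subgroups by order — order 1: 1; order 2: 15; order 3: 1; order 5: 1; order 15: 1.
Total: 19.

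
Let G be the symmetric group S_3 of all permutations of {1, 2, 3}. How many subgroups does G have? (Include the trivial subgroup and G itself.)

6

|G| = 6, so by Lagrange every subgroup order divides 6. Divisors: 1, 2, 3, 6.
Subgroups by order — order 1: 1; order 2: 3; order 3: 1; order 6: 1.
Total: 1 + 3 + 1 + 1 = 6.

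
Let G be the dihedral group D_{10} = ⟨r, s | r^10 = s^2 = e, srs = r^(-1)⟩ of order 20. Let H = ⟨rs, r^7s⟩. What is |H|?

|⟨rs⟩| = 2 and |⟨r^7s⟩| = 2, so |H| is a multiple of lcm(2, 2) = 2 and divides |G| = 20.
Closing under the operation: H = {e, r^2, r^4, r^6, r^8, rs, r^3s, r^5s, r^7s, r^9s}, so |H| = 10.

10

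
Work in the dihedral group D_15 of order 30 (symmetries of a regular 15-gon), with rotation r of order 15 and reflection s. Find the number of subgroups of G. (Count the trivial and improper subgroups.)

|G| = 30, so by Lagrange every subgroup order divides 30. Divisors: 1, 2, 3, 5, 6, 10, 15, 30.
Subgroups by order — order 1: 1; order 2: 15; order 3: 1; order 5: 1; order 6: 5; order 10: 3; order 15: 1; order 30: 1.
Total: 1 + 15 + 1 + 1 + 5 + 3 + 1 + 1 = 28.

28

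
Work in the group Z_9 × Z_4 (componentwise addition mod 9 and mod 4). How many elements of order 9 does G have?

An element (a,b) has order lcm(ord(a), ord(b)); count pairs with lcm equal to 9.
Enumerating gives 6 such elements.

6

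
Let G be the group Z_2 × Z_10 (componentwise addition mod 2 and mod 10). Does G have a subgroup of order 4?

4 | 20. A subgroup of order 4 is {(0,0), (0,5), (1,0), (1,5)}.

Yes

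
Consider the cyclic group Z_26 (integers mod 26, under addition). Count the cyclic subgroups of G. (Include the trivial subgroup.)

Group the elements of G by the cyclic subgroup they generate; each cyclic subgroup of order d accounts for φ(d) elements.
Cyclic subgroups by order — order 1: 1; order 2: 1; order 13: 1; order 26: 1.
Total: 4.

4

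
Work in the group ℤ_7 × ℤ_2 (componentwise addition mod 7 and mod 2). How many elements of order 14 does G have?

6

An element (a,b) has order lcm(ord(a), ord(b)); count pairs with lcm equal to 14.
Enumerating gives 6 such elements.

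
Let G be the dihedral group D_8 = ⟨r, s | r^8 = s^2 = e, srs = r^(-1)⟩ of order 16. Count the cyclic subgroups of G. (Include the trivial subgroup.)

12

A cyclic subgroup of order d is generated by each of its φ(d) elements of order d, so the cyclic subgroups of order d number (#elements of order d)/φ(d).
Cyclic subgroups by order — order 1: 1; order 2: 9; order 4: 1; order 8: 1.
Total: 12.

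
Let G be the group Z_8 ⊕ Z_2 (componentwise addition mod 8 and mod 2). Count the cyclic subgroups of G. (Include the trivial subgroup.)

8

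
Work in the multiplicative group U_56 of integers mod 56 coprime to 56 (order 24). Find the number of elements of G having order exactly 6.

Enumerating element orders in G gives 14 elements of order 6.

14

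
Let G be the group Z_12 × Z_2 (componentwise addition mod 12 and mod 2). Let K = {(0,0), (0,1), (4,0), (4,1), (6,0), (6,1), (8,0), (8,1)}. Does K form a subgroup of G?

Closure fails: (4,0) + (6,1) = (10,1) ∉ K. So K is not a subgroup.

No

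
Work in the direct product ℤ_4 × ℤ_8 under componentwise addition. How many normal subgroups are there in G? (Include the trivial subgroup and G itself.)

G is abelian, so every subgroup is normal.
G has 22 subgroups in total, hence 22 normal subgroups.

22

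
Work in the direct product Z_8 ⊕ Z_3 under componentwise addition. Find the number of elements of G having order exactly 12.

An element (a,b) has order lcm(ord(a), ord(b)); count pairs with lcm equal to 12.
Enumerating gives 4 such elements.

4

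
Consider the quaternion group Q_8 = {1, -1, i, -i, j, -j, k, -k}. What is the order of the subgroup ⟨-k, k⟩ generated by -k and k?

|⟨-k⟩| = 4 and |⟨k⟩| = 4, so |H| is a multiple of lcm(4, 4) = 4 and divides |G| = 8.
Closing under the operation: H = {1, -1, k, -k}, so |H| = 4.

4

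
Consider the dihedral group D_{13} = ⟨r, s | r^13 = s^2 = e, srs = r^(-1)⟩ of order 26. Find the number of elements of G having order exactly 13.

Enumerating element orders in G gives 12 elements of order 13.

12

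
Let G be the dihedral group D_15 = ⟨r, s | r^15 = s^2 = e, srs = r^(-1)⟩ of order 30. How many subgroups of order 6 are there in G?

5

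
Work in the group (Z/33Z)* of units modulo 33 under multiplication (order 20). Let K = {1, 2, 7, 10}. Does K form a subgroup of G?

No

2 ∈ K but its inverse 17 ∉ K, so K is not a subgroup.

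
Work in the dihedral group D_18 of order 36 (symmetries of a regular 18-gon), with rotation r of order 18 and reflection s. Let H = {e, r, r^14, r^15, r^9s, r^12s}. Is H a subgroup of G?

No

r^15 ∈ H but its inverse r^3 ∉ H, so H is not a subgroup.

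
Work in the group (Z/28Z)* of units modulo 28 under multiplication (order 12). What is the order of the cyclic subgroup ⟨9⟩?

Compute successive powers of 9 mod 28: 9, 25, 1; 9^3 ≡ 1 (mod 28).
So |⟨9⟩| = 3.

3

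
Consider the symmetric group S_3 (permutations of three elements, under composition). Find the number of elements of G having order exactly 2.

3

The elements of order 2 are: (2 3), (1 2), (1 3).
That's 3.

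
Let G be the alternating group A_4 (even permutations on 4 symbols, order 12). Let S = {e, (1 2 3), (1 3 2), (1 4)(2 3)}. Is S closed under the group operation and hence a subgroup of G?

No

Closure fails: (1 3 2) ∘ (1 4)(2 3) = (1 4 3) ∉ S. So S is not a subgroup.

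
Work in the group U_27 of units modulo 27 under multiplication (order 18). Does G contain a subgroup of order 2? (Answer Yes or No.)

Yes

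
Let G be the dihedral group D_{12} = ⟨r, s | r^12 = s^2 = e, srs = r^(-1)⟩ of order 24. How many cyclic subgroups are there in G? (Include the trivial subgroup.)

Each element a generates a cyclic subgroup ⟨a⟩; distinct elements may generate the same one (a cyclic group of order d has φ(d) generators).
Cyclic subgroups by order — order 1: 1; order 2: 13; order 3: 1; order 4: 1; order 6: 1; order 12: 1.
Total: 18.

18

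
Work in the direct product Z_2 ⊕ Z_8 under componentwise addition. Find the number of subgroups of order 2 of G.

|G| = 16 and 2 | 16, so subgroups of order 2 are possible by Lagrange.
The subgroups of order 2 are: {(0,0), (0,4)}; {(0,0), (1,0)}; {(0,0), (1,4)}.
So G has 3 subgroups of order 2.

3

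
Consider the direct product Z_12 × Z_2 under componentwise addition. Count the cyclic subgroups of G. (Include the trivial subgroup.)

12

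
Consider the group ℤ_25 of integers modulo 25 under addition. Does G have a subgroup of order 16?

No

16 does not divide |G| = 25, so by Lagrange no subgroup of order 16 exists.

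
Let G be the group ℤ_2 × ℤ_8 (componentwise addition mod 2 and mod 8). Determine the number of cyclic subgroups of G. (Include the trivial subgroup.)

Group the elements of G by the cyclic subgroup they generate; each cyclic subgroup of order d accounts for φ(d) elements.
Cyclic subgroups by order — order 1: 1; order 2: 3; order 4: 2; order 8: 2.
Total: 8.

8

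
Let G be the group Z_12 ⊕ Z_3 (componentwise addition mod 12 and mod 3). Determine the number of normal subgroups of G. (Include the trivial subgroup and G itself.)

18

G is abelian, so every subgroup is normal.
G has 18 subgroups in total, hence 18 normal subgroups.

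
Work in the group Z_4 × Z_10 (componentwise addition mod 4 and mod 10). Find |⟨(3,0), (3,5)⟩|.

|⟨(3,0)⟩| = 4 and |⟨(3,5)⟩| = 4, so |H| is a multiple of lcm(4, 4) = 4 and divides |G| = 40.
Closing under the operation: H = {(0,0), (0,5), (1,0), (1,5), (2,0), (2,5), (3,0), (3,5)}, so |H| = 8.

8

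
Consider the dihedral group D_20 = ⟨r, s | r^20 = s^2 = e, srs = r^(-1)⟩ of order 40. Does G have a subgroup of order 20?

Yes

20 | 40. A subgroup of order 20 is {e, r, r^2, r^3, r^4, r^5, r^6, r^7, r^8, r^9, r^10, r^11, r^12, r^13, r^14, r^15, r^16, r^17, r^18, r^19}.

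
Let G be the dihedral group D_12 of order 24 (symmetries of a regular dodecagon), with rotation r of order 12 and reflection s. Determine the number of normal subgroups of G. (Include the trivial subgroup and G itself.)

9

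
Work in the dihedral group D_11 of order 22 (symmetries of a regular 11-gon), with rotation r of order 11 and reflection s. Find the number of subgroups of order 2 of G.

11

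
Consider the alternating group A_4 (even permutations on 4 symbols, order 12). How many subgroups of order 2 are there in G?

3

|G| = 12 and 2 | 12, so subgroups of order 2 are possible by Lagrange.
The subgroups of order 2 are: {e, (1 2)(3 4)}; {e, (1 3)(2 4)}; {e, (1 4)(2 3)}.
So G has 3 subgroups of order 2.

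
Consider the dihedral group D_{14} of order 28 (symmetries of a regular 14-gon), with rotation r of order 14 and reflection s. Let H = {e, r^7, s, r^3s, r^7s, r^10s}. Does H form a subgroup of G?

|H| = 6 does not divide |G| = 28, so by Lagrange H is not a subgroup.

No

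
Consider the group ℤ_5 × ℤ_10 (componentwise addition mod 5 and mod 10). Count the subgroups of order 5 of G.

|G| = 50 and 5 | 50, so subgroups of order 5 are possible by Lagrange.
The subgroups of order 5 are: {(0,0), (0,2), (0,4), (0,6), (0,8)}; {(0,0), (1,0), (2,0), (3,0), (4,0)}; {(0,0), (1,2), (2,4), (3,6), (4,8)}; {(0,0), (1,4), (2,8), (3,2), (4,6)}; … (6 in all).
So G has 6 subgroups of order 5.

6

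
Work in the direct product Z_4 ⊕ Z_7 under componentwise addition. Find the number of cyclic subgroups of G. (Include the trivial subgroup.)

Each element a generates a cyclic subgroup ⟨a⟩; distinct elements may generate the same one (a cyclic group of order d has φ(d) generators).
Cyclic subgroups by order — order 1: 1; order 2: 1; order 4: 1; order 7: 1; order 14: 1; order 28: 1.
Total: 6.

6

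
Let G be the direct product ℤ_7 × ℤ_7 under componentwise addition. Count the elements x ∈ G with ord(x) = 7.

48

An element (a,b) has order lcm(ord(a), ord(b)); count pairs with lcm equal to 7.
Enumerating gives 48 such elements.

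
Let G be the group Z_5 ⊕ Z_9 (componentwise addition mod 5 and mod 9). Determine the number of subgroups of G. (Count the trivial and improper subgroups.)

6

|G| = 45, so by Lagrange every subgroup order divides 45. Divisors: 1, 3, 5, 9, 15, 45.
Subgroups by order — order 1: 1; order 3: 1; order 5: 1; order 9: 1; order 15: 1; order 45: 1.
Total: 1 + 1 + 1 + 1 + 1 + 1 = 6.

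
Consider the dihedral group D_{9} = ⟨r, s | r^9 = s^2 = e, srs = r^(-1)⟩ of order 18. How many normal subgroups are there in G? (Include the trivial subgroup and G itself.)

G has 16 subgroups. Checking conjugation-invariance by order — order 1: 1/1 normal; order 2: 0/9 normal; order 3: 1/1 normal; order 6: 0/3 normal; order 9: 1/1 normal; order 18: 1/1 normal.
Total normal subgroups: 4.

4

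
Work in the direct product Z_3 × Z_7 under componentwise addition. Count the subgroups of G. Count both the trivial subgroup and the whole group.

|G| = 21, so by Lagrange every subgroup order divides 21. Divisors: 1, 3, 7, 21.
Subgroups by order — order 1: 1; order 3: 1; order 7: 1; order 21: 1.
Total: 1 + 1 + 1 + 1 = 4.

4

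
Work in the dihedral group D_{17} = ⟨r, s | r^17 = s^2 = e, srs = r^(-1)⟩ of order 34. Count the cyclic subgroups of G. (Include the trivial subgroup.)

19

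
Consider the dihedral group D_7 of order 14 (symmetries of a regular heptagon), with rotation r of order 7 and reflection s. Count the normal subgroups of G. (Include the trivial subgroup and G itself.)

3

G has 10 subgroups. Checking conjugation-invariance by order — order 1: 1/1 normal; order 2: 0/7 normal; order 7: 1/1 normal; order 14: 1/1 normal.
Total normal subgroups: 3.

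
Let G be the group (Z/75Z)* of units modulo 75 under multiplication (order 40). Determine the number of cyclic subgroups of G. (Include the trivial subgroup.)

12

A cyclic subgroup of order d is generated by each of its φ(d) elements of order d, so the cyclic subgroups of order d number (#elements of order d)/φ(d).
Cyclic subgroups by order — order 1: 1; order 2: 3; order 4: 2; order 5: 1; order 10: 3; order 20: 2.
Total: 12.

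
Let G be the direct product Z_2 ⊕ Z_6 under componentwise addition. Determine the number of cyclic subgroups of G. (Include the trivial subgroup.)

8

Group the elements of G by the cyclic subgroup they generate; each cyclic subgroup of order d accounts for φ(d) elements.
Cyclic subgroups by order — order 1: 1; order 2: 3; order 3: 1; order 6: 3.
Total: 8.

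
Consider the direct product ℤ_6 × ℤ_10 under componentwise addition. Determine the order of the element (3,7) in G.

10

The order of (3,7) in Z_6 × Z_10 is lcm(ord(3) in Z_6, ord(7) in Z_10).
ord(3) = 2 and ord(7) = 10, so |⟨(3,7)⟩| = lcm(2, 10) = 10.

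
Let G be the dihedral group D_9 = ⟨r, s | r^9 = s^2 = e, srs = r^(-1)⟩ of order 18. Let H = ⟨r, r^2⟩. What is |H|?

9

|⟨r⟩| = 9 and |⟨r^2⟩| = 9, so |H| is a multiple of lcm(9, 9) = 9 and divides |G| = 18.
Closing under the operation: H = {e, r, r^2, r^3, r^4, r^5, r^6, r^7, r^8}, so |H| = 9.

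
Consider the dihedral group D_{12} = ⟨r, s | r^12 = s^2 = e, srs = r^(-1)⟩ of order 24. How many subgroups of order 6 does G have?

5

|G| = 24 and 6 | 24, so subgroups of order 6 are possible by Lagrange.
The subgroups of order 6 are: {e, r^2, r^4, r^6, r^8, r^10}; {e, r^4, r^8, r^2s, r^6s, r^10s}; {e, r^4, r^8, r^3s, r^7s, r^11s}; {e, r^4, r^8, s, r^4s, r^8s}; … (5 in all).
So G has 5 subgroups of order 6.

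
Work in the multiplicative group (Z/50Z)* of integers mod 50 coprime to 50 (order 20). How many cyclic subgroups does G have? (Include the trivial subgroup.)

6

A cyclic subgroup of order d is generated by each of its φ(d) elements of order d, so the cyclic subgroups of order d number (#elements of order d)/φ(d).
Cyclic subgroups by order — order 1: 1; order 2: 1; order 4: 1; order 5: 1; order 10: 1; order 20: 1.
Total: 6.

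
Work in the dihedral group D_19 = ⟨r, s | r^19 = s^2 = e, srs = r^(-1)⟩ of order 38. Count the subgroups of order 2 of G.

|G| = 38 and 2 | 38, so subgroups of order 2 are possible by Lagrange.
The subgroups of order 2 are: {e, r^10s}; {e, r^11s}; {e, r^12s}; {e, r^13s}; … (19 in all).
So G has 19 subgroups of order 2.

19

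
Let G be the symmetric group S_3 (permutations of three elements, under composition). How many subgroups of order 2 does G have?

|G| = 6 and 2 | 6, so subgroups of order 2 are possible by Lagrange.
The subgroups of order 2 are: {e, (1 2)}; {e, (1 3)}; {e, (2 3)}.
So G has 3 subgroups of order 2.

3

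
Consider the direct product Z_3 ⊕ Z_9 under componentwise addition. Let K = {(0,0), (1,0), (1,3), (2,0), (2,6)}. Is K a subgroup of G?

No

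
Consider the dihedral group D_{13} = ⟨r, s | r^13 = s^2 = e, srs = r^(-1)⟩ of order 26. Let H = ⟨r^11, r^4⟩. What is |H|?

13

|⟨r^11⟩| = 13 and |⟨r^4⟩| = 13, so |H| is a multiple of lcm(13, 13) = 13 and divides |G| = 26.
Closing under the operation: H = {e, r, r^2, r^3, r^4, r^5, r^6, r^7, r^8, r^9, r^10, r^11, r^12}, so |H| = 13.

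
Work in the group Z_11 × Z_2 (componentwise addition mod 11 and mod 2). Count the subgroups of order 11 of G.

|G| = 22 and 11 | 22, so subgroups of order 11 are possible by Lagrange.
The subgroups of order 11 are: {(0,0), (1,0), (2,0), (3,0), (4,0), (5,0), (6,0), (7,0), (8,0), (9,0), (10,0)}.
So G has 1 subgroup of order 11.

1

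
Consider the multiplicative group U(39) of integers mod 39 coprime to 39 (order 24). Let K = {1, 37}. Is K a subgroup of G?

37 ∈ K but its inverse 19 ∉ K, so K is not a subgroup.

No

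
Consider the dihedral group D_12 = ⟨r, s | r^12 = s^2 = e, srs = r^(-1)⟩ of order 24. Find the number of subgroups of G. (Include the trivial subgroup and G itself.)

|G| = 24, so by Lagrange every subgroup order divides 24. Divisors: 1, 2, 3, 4, 6, 8, 12, 24.
Subgroups by order — order 1: 1; order 2: 13; order 3: 1; order 4: 7; order 6: 5; order 8: 3; order 12: 3; order 24: 1.
Total: 1 + 13 + 1 + 7 + 5 + 3 + 3 + 1 = 34.

34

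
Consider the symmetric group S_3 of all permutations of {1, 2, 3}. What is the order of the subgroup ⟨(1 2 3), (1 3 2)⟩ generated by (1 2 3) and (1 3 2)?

3

|⟨(1 2 3)⟩| = 3 and |⟨(1 3 2)⟩| = 3, so |H| is a multiple of lcm(3, 3) = 3 and divides |G| = 6.
Closing under the operation: H = {e, (1 2 3), (1 3 2)}, so |H| = 3.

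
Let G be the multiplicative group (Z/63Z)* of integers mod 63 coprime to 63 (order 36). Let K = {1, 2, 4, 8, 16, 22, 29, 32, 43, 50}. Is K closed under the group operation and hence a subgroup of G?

No

|K| = 10 does not divide |G| = 36, so by Lagrange K is not a subgroup.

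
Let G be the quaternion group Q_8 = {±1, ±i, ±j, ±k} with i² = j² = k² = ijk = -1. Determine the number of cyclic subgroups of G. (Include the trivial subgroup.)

5

A cyclic subgroup of order d is generated by each of its φ(d) elements of order d, so the cyclic subgroups of order d number (#elements of order d)/φ(d).
Cyclic subgroups by order — order 1: 1; order 2: 1; order 4: 3.
Total: 5.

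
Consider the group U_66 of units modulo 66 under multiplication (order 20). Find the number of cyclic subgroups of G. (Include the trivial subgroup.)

Each element a generates a cyclic subgroup ⟨a⟩; distinct elements may generate the same one (a cyclic group of order d has φ(d) generators).
Cyclic subgroups by order — order 1: 1; order 2: 3; order 5: 1; order 10: 3.
Total: 8.

8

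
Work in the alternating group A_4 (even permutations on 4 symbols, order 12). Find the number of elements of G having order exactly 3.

8

The elements of order 3 are: (2 3 4), (2 4 3), (1 2 3), (1 2 4), (1 3 2), (1 3 4), (1 4 2), (1 4 3).
That's 8.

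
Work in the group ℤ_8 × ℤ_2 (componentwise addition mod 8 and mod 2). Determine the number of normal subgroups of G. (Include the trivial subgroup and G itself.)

11

G is abelian, so every subgroup is normal.
G has 11 subgroups in total, hence 11 normal subgroups.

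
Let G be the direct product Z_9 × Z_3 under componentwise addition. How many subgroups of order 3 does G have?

|G| = 27 and 3 | 27, so subgroups of order 3 are possible by Lagrange.
The subgroups of order 3 are: {(0,0), (0,1), (0,2)}; {(0,0), (3,0), (6,0)}; {(0,0), (3,1), (6,2)}; {(0,0), (3,2), (6,1)}.
So G has 4 subgroups of order 3.

4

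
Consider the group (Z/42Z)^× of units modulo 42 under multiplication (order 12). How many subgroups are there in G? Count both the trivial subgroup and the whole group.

10

|G| = 12, so by Lagrange every subgroup order divides 12. Divisors: 1, 2, 3, 4, 6, 12.
Subgroups by order — order 1: 1; order 2: 3; order 3: 1; order 4: 1; order 6: 3; order 12: 1.
Total: 1 + 3 + 1 + 1 + 3 + 1 = 10.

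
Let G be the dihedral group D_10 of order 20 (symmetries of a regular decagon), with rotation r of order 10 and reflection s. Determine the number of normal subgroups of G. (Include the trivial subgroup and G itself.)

7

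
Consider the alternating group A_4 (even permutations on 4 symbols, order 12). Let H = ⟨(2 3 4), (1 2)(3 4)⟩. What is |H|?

|⟨(2 3 4)⟩| = 3 and |⟨(1 2)(3 4)⟩| = 2, so |H| is a multiple of lcm(3, 2) = 6 and divides |G| = 12.
Closing {(2 3 4), (1 2)(3 4)} under the group operation gives all of G, so |H| = 12.

12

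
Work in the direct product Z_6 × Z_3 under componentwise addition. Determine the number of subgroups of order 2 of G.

|G| = 18 and 2 | 18, so subgroups of order 2 are possible by Lagrange.
The subgroups of order 2 are: {(0,0), (3,0)}.
So G has 1 subgroup of order 2.

1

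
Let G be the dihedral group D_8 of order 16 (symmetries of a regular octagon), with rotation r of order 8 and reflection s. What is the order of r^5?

Computing powers of r^5: the smallest k with (r^5)^k = e is k = 8.

8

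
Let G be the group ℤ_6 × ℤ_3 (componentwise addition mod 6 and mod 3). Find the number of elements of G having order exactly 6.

An element (a,b) has order lcm(ord(a), ord(b)); count pairs with lcm equal to 6.
Enumerating gives 8 such elements.

8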